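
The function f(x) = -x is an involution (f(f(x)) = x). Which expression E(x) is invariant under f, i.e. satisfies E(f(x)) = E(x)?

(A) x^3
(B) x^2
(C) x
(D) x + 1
B

Replace x by f(x) = -x in each option and simplify. As a quick numerical cross-check, also compare E(3) with E(f(3)) = E(-3).

(A) x^3  ->  (-x)^3 = -x^3; check: E(3) = 27 but E(-3) = -27.   [not invariant]
(B) x^2  ->  (-x)^2, which simplifies back to x^2; check: E(3) = 9, E(-3) = 9.   [invariant]
(C) x  ->  (-x) = -x; check: E(3) = 3 but E(-3) = -3.   [not invariant]
(D) x + 1  ->  (-x) + 1 = 1 - x; check: E(3) = 4 but E(-3) = -2.   [not invariant]

Only (B) is unchanged. E is symmetric under swapping x with f(x) = -x, which is exactly what an involution does.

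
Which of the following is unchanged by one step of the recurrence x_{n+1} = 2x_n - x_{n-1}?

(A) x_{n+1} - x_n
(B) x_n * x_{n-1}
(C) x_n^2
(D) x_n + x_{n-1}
A

For the recurrence x_{n+1} = 2x_n - x_{n-1}:

If x_{n+1} = 2x_n - x_{n-1}, then:
x_{n+1} - x_n = x_n - x_{n-1}
The first difference is constant throughout the sequence.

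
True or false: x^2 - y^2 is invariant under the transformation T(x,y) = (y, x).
False

Substitute T(x,y) = (y, x) into the expression and compare with the original.

Original: x^2 - y^2
After applying T: (y)^2 - (x)^2 = -x^2 + y^2

This differs from the original x^2 - y^2 (difference: -2x^2 + 2y^2), so the expression is NOT invariant.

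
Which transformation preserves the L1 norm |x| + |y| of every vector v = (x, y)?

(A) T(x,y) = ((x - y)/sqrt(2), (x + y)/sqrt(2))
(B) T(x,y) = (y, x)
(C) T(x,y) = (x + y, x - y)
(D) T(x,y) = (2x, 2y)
B

A transformation preserves a norm if ||T(v)|| = ||v|| for every v; a single vector where the norm changes rules an option out.

(A) T(x,y) = ((x - y)/sqrt(2), (x + y)/sqrt(2)): v = (1, 0) has norm |1| + |0| = 1, but T(v) = (sqrt(2)/2, sqrt(2)/2) has norm sqrt(2) -- not preserved.
(B) T(x,y) = (y, x): preserves the norm -- it only permutes the coordinates and/or flips signs, which leaves |x| + |y| unchanged.
(C) T(x,y) = (x + y, x - y): v = (1, 0) has norm |1| + |0| = 1, but T(v) = (1, 1) has norm 2 -- not preserved.
(D) T(x,y) = (2x, 2y): v = (1, 0) has norm |1| + |0| = 1, but T(v) = (2, 0) has norm 2 -- not preserved.

Therefore the answer is (B).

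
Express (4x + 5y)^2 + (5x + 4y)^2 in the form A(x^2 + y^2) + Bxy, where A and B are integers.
41(x^2 + y^2) + 80xy

Expanding: (4x + 5y)^2 = 16x^2 + 40xy + 25y^2
(5x + 4y)^2 = 25x^2 + 40xy + 16y^2
Sum = (16+25)(x^2+y^2) + 80xy = 41(x^2 + y^2) + 80xy
This is symmetric in x and y.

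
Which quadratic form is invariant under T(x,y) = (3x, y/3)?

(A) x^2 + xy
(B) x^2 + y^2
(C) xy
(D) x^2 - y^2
C

T multiplies x by 3 and divides y by 3.
Substitute the transformed coordinates into each option and compare with the original:
(A) x^2 + xy  ->  (3x)^2 + (3x)(y/3) = 9x^2 + xy   [differs from x^2 + xy: not invariant]
(B) x^2 + y^2  ->  (3x)^2 + (y/3)^2 = 9x^2 + y^2/9   [differs from x^2 + y^2: not invariant]
(C) xy  ->  (3x)(y/3) = xy   [equals xy: invariant]
(D) x^2 - y^2  ->  (3x)^2 - (y/3)^2 = 9x^2 - y^2/9   [differs from x^2 - y^2: not invariant]

Only option (C), xy, is unchanged by the transformation.
The factors 3 and 1/3 cancel only in the pure product xy.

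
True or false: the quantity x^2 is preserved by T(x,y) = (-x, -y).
True

Substitute T(x,y) = (-x, -y) into the expression and compare with the original.

Original: x^2
After applying T: (-x)^2 = x^2

This is identical to the original x^2, so the expression is invariant.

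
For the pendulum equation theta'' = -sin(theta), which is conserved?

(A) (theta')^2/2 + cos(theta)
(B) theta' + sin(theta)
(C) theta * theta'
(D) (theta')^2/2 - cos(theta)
D

A first integral I satisfies dI/dt = 0 along every solution. Differentiate each option and use the equation of motion:
(A) d/dt[(theta')^2/2 + cos(theta)] = theta' theta'' - sin(theta) theta' = -2 theta' sin(theta), not identically 0
(B) d/dt[theta' + sin(theta)] = theta'' + cos(theta) theta' = -sin(theta) + theta' cos(theta), not identically 0
(C) d/dt[theta * theta'] = (theta')^2 + theta theta'' = (theta')^2 - theta sin(theta), not identically 0
(D) d/dt[(theta')^2/2 - cos(theta)] = theta' theta'' + sin(theta) theta' = theta'(-sin(theta)) + theta' sin(theta) = 0

Only (D) has zero time-derivative. This is the total energy: kinetic (theta')^2/2 plus potential -cos(theta).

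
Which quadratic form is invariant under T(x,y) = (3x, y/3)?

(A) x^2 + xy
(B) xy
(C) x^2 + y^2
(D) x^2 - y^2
B

T multiplies x by 3 and divides y by 3.
Substitute the transformed coordinates into each option and compare with the original:
(A) x^2 + xy  ->  (3x)^2 + (3x)(y/3) = 9x^2 + xy   [differs from x^2 + xy: not invariant]
(B) xy  ->  (3x)(y/3) = xy   [equals xy: invariant]
(C) x^2 + y^2  ->  (3x)^2 + (y/3)^2 = 9x^2 + y^2/9   [differs from x^2 + y^2: not invariant]
(D) x^2 - y^2  ->  (3x)^2 - (y/3)^2 = 9x^2 - y^2/9   [differs from x^2 - y^2: not invariant]

Only option (B), xy, is unchanged by the transformation.
The factors 3 and 1/3 cancel only in the pure product xy.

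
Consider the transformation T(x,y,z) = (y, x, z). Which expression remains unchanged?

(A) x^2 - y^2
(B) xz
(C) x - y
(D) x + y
D

Apply T(x,y,z) = (y, x, z) to each option, i.e. replace (x, y, z) by the transformed coordinates.
Substitute the transformed coordinates into each option and compare with the original:
(A) x^2 - y^2  ->  (y)^2 - (x)^2 = -x^2 + y^2   [differs from x^2 - y^2: not invariant]
(B) xz  ->  (y)(z) = yz   [differs from xz: not invariant]
(C) x - y  ->  (y) - (x) = -x + y   [differs from x - y: not invariant]
(D) x + y  ->  (y) + (x) = x + y   [equals x + y: invariant]

Only option (D), x + y, is unchanged by the transformation.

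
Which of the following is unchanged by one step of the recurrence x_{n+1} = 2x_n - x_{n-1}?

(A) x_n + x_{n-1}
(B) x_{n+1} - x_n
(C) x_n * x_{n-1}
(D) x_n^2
B

For the recurrence x_{n+1} = 2x_n - x_{n-1}:

If x_{n+1} = 2x_n - x_{n-1}, then:
x_{n+1} - x_n = x_n - x_{n-1}
The first difference is constant throughout the sequence.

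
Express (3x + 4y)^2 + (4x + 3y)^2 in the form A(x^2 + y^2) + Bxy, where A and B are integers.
25(x^2 + y^2) + 48xy

Expanding: (3x + 4y)^2 = 9x^2 + 24xy + 16y^2
(4x + 3y)^2 = 16x^2 + 24xy + 9y^2
Sum = (9+16)(x^2+y^2) + 48xy = 25(x^2 + y^2) + 48xy
This is symmetric in x and y.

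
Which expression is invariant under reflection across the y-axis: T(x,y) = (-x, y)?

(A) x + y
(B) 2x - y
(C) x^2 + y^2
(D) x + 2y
C

The map is reflection across the y-axis: T(x,y) = (-x, y).
Substitute the transformed coordinates into each option and compare with the original:
(A) x + y  ->  (-x) + (y) = -x + y   [differs from x + y: not invariant]
(B) 2x - y  ->  2(-x) - (y) = -2x - y   [differs from 2x - y: not invariant]
(C) x^2 + y^2  ->  (-x)^2 + (y)^2 = x^2 + y^2   [equals x^2 + y^2: invariant]
(D) x + 2y  ->  (-x) + 2(y) = -x + 2y   [differs from x + 2y: not invariant]

Only option (C), x^2 + y^2, is unchanged by the transformation.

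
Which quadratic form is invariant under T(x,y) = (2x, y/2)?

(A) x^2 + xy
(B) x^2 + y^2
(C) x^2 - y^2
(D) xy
D

T multiplies x by 2 and divides y by 2.
Substitute the transformed coordinates into each option and compare with the original:
(A) x^2 + xy  ->  (2x)^2 + (2x)(y/2) = 4x^2 + xy   [differs from x^2 + xy: not invariant]
(B) x^2 + y^2  ->  (2x)^2 + (y/2)^2 = 4x^2 + y^2/4   [differs from x^2 + y^2: not invariant]
(C) x^2 - y^2  ->  (2x)^2 - (y/2)^2 = 4x^2 - y^2/4   [differs from x^2 - y^2: not invariant]
(D) xy  ->  (2x)(y/2) = xy   [equals xy: invariant]

Only option (D), xy, is unchanged by the transformation.
The factors 2 and 1/2 cancel only in the pure product xy.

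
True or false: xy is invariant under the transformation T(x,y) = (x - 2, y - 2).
False

Substitute T(x,y) = (x - 2, y - 2) into the expression and compare with the original.

Original: xy
After applying T: (x - 2)(y - 2) = xy - 2x - 2y + 4

This differs from the original xy (difference: -2x - 2y + 4), so the expression is NOT invariant.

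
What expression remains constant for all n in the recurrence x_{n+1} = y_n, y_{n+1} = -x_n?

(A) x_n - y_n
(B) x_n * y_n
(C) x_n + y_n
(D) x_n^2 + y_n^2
D

For the recurrence x_{n+1} = y_n, y_{n+1} = -x_n:

x_{n+1}^2 + y_{n+1}^2 = y_n^2 + (-x_n)^2 = x_n^2 + y_n^2
The sum of squares is conserved (like energy in a harmonic oscillator).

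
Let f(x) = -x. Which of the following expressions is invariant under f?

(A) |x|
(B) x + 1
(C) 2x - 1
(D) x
A

For f(x) = -x:
Applying f replaces x by -x. Since |-x| = |x|, the absolute value is unchanged by f, whereas x -> -x, 2x - 1 -> -2x - 1 and x + 1 -> -x + 1 all change.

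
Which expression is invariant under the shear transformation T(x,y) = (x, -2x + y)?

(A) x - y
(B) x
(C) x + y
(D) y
B

Under the shear T(x,y) = (x, -2x + y):
Substitute the transformed coordinates into each option and compare with the original:
(A) x - y  ->  (x) - (-2x + y) = 3x - y   [differs from x - y: not invariant]
(B) x  ->  (x) = x   [equals x: invariant]
(C) x + y  ->  (x) + (-2x + y) = -x + y   [differs from x + y: not invariant]
(D) y  ->  (-2x + y) = -2x + y   [differs from y: not invariant]

Only option (B), x, is unchanged by the transformation.
A vertical shear moves points parallel to the y-axis, so the x-coordinate (and any function of x alone) is unchanged.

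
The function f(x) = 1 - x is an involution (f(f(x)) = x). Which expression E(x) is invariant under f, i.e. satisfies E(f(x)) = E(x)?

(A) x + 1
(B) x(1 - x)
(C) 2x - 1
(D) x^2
B

Replace x by f(x) = 1 - x in each option and simplify. As a quick numerical cross-check, also compare E(3) with E(f(3)) = E(-2).

(A) x + 1  ->  (1 - x) + 1 = 2 - x; check: E(3) = 4 but E(-2) = -1.   [not invariant]
(B) x(1 - x)  ->  (1 - x)(1 - (1 - x)), which simplifies back to x(1 - x); check: E(3) = -6, E(-2) = -6.   [invariant]
(C) 2x - 1  ->  2(1 - x) - 1 = 1 - 2x; check: E(3) = 5 but E(-2) = -5.   [not invariant]
(D) x^2  ->  (1 - x)^2 = (x - 1)^2; check: E(3) = 9 but E(-2) = 4.   [not invariant]

Only (B) is unchanged. E is symmetric under swapping x with f(x) = 1 - x, which is exactly what an involution does.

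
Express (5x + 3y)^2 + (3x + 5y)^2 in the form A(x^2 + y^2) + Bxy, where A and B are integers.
34(x^2 + y^2) + 60xy

Expanding: (5x + 3y)^2 = 25x^2 + 30xy + 9y^2
(3x + 5y)^2 = 9x^2 + 30xy + 25y^2
Sum = (25+9)(x^2+y^2) + 60xy = 34(x^2 + y^2) + 60xy
This is symmetric in x and y.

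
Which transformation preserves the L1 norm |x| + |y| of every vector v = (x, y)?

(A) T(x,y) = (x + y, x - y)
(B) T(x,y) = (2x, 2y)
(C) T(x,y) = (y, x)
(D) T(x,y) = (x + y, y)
C

A transformation preserves a norm if ||T(v)|| = ||v|| for every v; a single vector where the norm changes rules an option out.

(A) T(x,y) = (x + y, x - y): v = (1, 0) has norm |1| + |0| = 1, but T(v) = (1, 1) has norm 2 -- not preserved.
(B) T(x,y) = (2x, 2y): v = (1, 0) has norm |1| + |0| = 1, but T(v) = (2, 0) has norm 2 -- not preserved.
(C) T(x,y) = (y, x): preserves the norm -- it only permutes the coordinates and/or flips signs, which leaves |x| + |y| unchanged.
(D) T(x,y) = (x + y, y): v = (0, 1) has norm |0| + |1| = 1, but T(v) = (1, 1) has norm 2 -- not preserved.

Therefore the answer is (C).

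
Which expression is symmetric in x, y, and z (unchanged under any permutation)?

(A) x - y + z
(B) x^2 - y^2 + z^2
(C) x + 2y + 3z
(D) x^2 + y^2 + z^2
D

A symmetric expression is unchanged when the variables are permuted; here the transformation to test is the swap (x, y) -> (y, x).
A symmetric expression must survive every permutation; the single swap x <-> y already eliminates the distractors, and the keyed expression is also unchanged by x <-> z and y <-> z (each variable enters it in exactly the same way).
Substitute the transformed coordinates into each option and compare with the original:
(A) x - y + z  ->  (y) - (x) + z = -x + y + z   [differs from x - y + z: not invariant]
(B) x^2 - y^2 + z^2  ->  (y)^2 - (x)^2 + z^2 = -x^2 + y^2 + z^2   [differs from x^2 - y^2 + z^2: not invariant]
(C) x + 2y + 3z  ->  (y) + 2(x) + 3z = 2x + y + 3z   [differs from x + 2y + 3z: not invariant]
(D) x^2 + y^2 + z^2  ->  (y)^2 + (x)^2 + z^2 = x^2 + y^2 + z^2   [equals x^2 + y^2 + z^2: invariant]

Only option (D), x^2 + y^2 + z^2, is unchanged by the transformation.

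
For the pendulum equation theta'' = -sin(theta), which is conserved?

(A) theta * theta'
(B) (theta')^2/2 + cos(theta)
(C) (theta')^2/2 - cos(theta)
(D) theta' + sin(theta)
C

A first integral I satisfies dI/dt = 0 along every solution. Differentiate each option and use the equation of motion:
(A) d/dt[theta * theta'] = (theta')^2 + theta theta'' = (theta')^2 - theta sin(theta), not identically 0
(B) d/dt[(theta')^2/2 + cos(theta)] = theta' theta'' - sin(theta) theta' = -2 theta' sin(theta), not identically 0
(C) d/dt[(theta')^2/2 - cos(theta)] = theta' theta'' + sin(theta) theta' = theta'(-sin(theta)) + theta' sin(theta) = 0
(D) d/dt[theta' + sin(theta)] = theta'' + cos(theta) theta' = -sin(theta) + theta' cos(theta), not identically 0

Only (C) has zero time-derivative. This is the total energy: kinetic (theta')^2/2 plus potential -cos(theta).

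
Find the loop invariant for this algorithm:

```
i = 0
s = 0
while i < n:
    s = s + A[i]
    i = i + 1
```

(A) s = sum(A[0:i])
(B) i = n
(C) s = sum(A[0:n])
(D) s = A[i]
A

A loop invariant must hold before the first iteration and be re-established by every execution of the body.

(A) s = sum(A[0:i]): Initially i = 0 and s = 0 = sum of the empty slice A[0:0]. If s = sum(A[0:i]) holds at the top of an iteration, the body sets s to sum(A[0:i]) + A[i] = sum(A[0:i+1]) and then i to i+1, so s = sum(A[0:i]) holds again. At exit i = n, giving s = sum(A[0:n]).

The other options fail:
(B) i = n: false initially (i = 0); it is the exit condition, not an invariant.
(C) s = sum(A[0:n]): false before the loop (s = 0, not the full sum) -- it only becomes true at exit.
(D) s = A[i]: after the first iteration s = A[0] but i = 1, so s = A[i] compares s with the wrong element (and fails in general).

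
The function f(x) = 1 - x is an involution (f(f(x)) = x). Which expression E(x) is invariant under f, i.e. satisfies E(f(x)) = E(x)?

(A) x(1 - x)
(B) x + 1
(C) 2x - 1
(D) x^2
A

Replace x by f(x) = 1 - x in each option and simplify. As a quick numerical cross-check, also compare E(3) with E(f(3)) = E(-2).

(A) x(1 - x)  ->  (1 - x)(1 - (1 - x)), which simplifies back to x(1 - x); check: E(3) = -6, E(-2) = -6.   [invariant]
(B) x + 1  ->  (1 - x) + 1 = 2 - x; check: E(3) = 4 but E(-2) = -1.   [not invariant]
(C) 2x - 1  ->  2(1 - x) - 1 = 1 - 2x; check: E(3) = 5 but E(-2) = -5.   [not invariant]
(D) x^2  ->  (1 - x)^2 = (x - 1)^2; check: E(3) = 9 but E(-2) = 4.   [not invariant]

Only (A) is unchanged. E is symmetric under swapping x with f(x) = 1 - x, which is exactly what an involution does.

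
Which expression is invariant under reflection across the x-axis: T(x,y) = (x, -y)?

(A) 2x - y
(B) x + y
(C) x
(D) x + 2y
C

The map is reflection across the x-axis: T(x,y) = (x, -y).
Substitute the transformed coordinates into each option and compare with the original:
(A) 2x - y  ->  2(x) - (-y) = 2x + y   [differs from 2x - y: not invariant]
(B) x + y  ->  (x) + (-y) = x - y   [differs from x + y: not invariant]
(C) x  ->  (x) = x   [equals x: invariant]
(D) x + 2y  ->  (x) + 2(-y) = x - 2y   [differs from x + 2y: not invariant]

Only option (C), x, is unchanged by the transformation.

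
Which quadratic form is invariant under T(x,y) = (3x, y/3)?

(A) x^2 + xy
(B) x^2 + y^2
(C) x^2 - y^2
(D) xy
D

T multiplies x by 3 and divides y by 3.
Substitute the transformed coordinates into each option and compare with the original:
(A) x^2 + xy  ->  (3x)^2 + (3x)(y/3) = 9x^2 + xy   [differs from x^2 + xy: not invariant]
(B) x^2 + y^2  ->  (3x)^2 + (y/3)^2 = 9x^2 + y^2/9   [differs from x^2 + y^2: not invariant]
(C) x^2 - y^2  ->  (3x)^2 - (y/3)^2 = 9x^2 - y^2/9   [differs from x^2 - y^2: not invariant]
(D) xy  ->  (3x)(y/3) = xy   [equals xy: invariant]

Only option (D), xy, is unchanged by the transformation.
The factors 3 and 1/3 cancel only in the pure product xy.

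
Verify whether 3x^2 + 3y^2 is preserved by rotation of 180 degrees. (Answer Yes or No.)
Yes

Applying rotation by 180 degrees: x' = x*cos(180 degrees) - y*sin(180 degrees) = -x, y' = x*sin(180 degrees) + y*cos(180 degrees) = -y

Substituting into 3x^2 + 3y^2:
3(-x)^2 + 3(-y)^2
= 3x^2 + 3y^2

This equals the original expression 3x^2 + 3y^2, so it IS invariant.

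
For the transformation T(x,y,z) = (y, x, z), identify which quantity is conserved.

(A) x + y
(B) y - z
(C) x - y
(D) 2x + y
A

Apply T(x,y,z) = (y, x, z) to each option, i.e. replace (x, y, z) by the transformed coordinates.
Substitute the transformed coordinates into each option and compare with the original:
(A) x + y  ->  (y) + (x) = x + y   [equals x + y: invariant]
(B) y - z  ->  (x) - (z) = x - z   [differs from y - z: not invariant]
(C) x - y  ->  (y) - (x) = -x + y   [differs from x - y: not invariant]
(D) 2x + y  ->  2(y) + (x) = x + 2y   [differs from 2x + y: not invariant]

Only option (A), x + y, is unchanged by the transformation.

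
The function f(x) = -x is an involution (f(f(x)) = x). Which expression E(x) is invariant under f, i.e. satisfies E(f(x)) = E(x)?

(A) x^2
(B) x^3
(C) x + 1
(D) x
A

Replace x by f(x) = -x in each option and simplify. As a quick numerical cross-check, also compare E(4) with E(f(4)) = E(-4).

(A) x^2  ->  (-x)^2, which simplifies back to x^2; check: E(4) = 16, E(-4) = 16.   [invariant]
(B) x^3  ->  (-x)^3 = -x^3; check: E(4) = 64 but E(-4) = -64.   [not invariant]
(C) x + 1  ->  (-x) + 1 = 1 - x; check: E(4) = 5 but E(-4) = -3.   [not invariant]
(D) x  ->  (-x) = -x; check: E(4) = 4 but E(-4) = -4.   [not invariant]

Only (A) is unchanged. E is symmetric under swapping x with f(x) = -x, which is exactly what an involution does.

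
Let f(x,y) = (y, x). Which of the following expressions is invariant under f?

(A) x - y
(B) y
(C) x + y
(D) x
C

For f(x,y) = (y, x):
After applying f: x' = y, y' = x. So x' + y' = y + x = x + y.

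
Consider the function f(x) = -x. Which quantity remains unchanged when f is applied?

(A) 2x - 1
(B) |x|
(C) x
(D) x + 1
B

For f(x) = -x:
Applying f replaces x by -x. Since |-x| = |x|, the absolute value is unchanged by f, whereas x -> -x, 2x - 1 -> -2x - 1 and x + 1 -> -x + 1 all change.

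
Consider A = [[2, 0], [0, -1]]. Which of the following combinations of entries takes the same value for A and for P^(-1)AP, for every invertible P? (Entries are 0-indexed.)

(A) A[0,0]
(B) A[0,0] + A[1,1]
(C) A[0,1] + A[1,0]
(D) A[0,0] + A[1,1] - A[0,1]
B

A[0,0] + A[1,1] is the trace of A. By the cyclic property of the trace, tr(P^(-1)AP) = tr(APP^(-1)) = tr(A), so it is the same for every matrix similar to A.

The other combinations are not similarity invariants. For example, take P = [[1, 1], [1, 2]] (det P = 1), so P^(-1) = [[2, -1], [-1, 1]] and
B = P^(-1)AP = [[5, 6], [-3, -4]].
Evaluating each option on A and on B:
(A) A[0,0]: 2 for A, 5 for B -> changes
(B) A[0,0] + A[1,1]: 1 for A, 1 for B -> unchanged
(C) A[0,1] + A[1,0]: 0 for A, 3 for B -> changes
(D) A[0,0] + A[1,1] - A[0,1]: 1 for A, -5 for B -> changes

Only (B) A[0,0] + A[1,1] = 1 survives (and it does so for every P, not just this one), so it is the invariant.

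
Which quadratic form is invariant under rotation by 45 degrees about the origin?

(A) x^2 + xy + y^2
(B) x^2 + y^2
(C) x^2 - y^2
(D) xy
B

Rotation by 45 degrees sends (x, y) to (sqrt(2)x/2 - sqrt(2)y/2, sqrt(2)x/2 + sqrt(2)y/2).
Substitute the transformed coordinates into each option and compare with the original:
(A) x^2 + xy + y^2  ->  (sqrt(2)x/2 - sqrt(2)y/2)^2 + (sqrt(2)x/2 - sqrt(2)y/2)(sqrt(2)x/2 + sqrt(2)y/2) + (sqrt(2)x/2 + sqrt(2)y/2)^2 = 3x^2/2 + y^2/2   [differs from x^2 + xy + y^2: not invariant]
(B) x^2 + y^2  ->  (sqrt(2)x/2 - sqrt(2)y/2)^2 + (sqrt(2)x/2 + sqrt(2)y/2)^2 = x^2 + y^2   [equals x^2 + y^2: invariant]
(C) x^2 - y^2  ->  (sqrt(2)x/2 - sqrt(2)y/2)^2 - (sqrt(2)x/2 + sqrt(2)y/2)^2 = -2xy   [differs from x^2 - y^2: not invariant]
(D) xy  ->  (sqrt(2)x/2 - sqrt(2)y/2)(sqrt(2)x/2 + sqrt(2)y/2) = x^2/2 - y^2/2   [differs from xy: not invariant]

Only option (B), x^2 + y^2, is unchanged by the transformation.
x^2 + y^2 is the squared distance from the origin, which rotations preserve.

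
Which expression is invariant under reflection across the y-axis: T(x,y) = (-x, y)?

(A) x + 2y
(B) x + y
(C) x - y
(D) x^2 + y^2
D

The map is reflection across the y-axis: T(x,y) = (-x, y).
Substitute the transformed coordinates into each option and compare with the original:
(A) x + 2y  ->  (-x) + 2(y) = -x + 2y   [differs from x + 2y: not invariant]
(B) x + y  ->  (-x) + (y) = -x + y   [differs from x + y: not invariant]
(C) x - y  ->  (-x) - (y) = -x - y   [differs from x - y: not invariant]
(D) x^2 + y^2  ->  (-x)^2 + (y)^2 = x^2 + y^2   [equals x^2 + y^2: invariant]

Only option (D), x^2 + y^2, is unchanged by the transformation.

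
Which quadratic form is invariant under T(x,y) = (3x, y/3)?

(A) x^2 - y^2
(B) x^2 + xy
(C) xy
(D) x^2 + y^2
C

T multiplies x by 3 and divides y by 3.
Substitute the transformed coordinates into each option and compare with the original:
(A) x^2 - y^2  ->  (3x)^2 - (y/3)^2 = 9x^2 - y^2/9   [differs from x^2 - y^2: not invariant]
(B) x^2 + xy  ->  (3x)^2 + (3x)(y/3) = 9x^2 + xy   [differs from x^2 + xy: not invariant]
(C) xy  ->  (3x)(y/3) = xy   [equals xy: invariant]
(D) x^2 + y^2  ->  (3x)^2 + (y/3)^2 = 9x^2 + y^2/9   [differs from x^2 + y^2: not invariant]

Only option (C), xy, is unchanged by the transformation.
The factors 3 and 1/3 cancel only in the pure product xy.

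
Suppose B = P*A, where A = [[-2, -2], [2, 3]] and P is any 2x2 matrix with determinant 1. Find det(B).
-2

By the multiplicative property of determinants, det(B) = det(P*A) = det(P) * det(A) = det(A),
so the determinant is invariant under multiplication by any determinant-1 matrix; we just need det(A).

det(A) = (-2)(3) - (-2)(2) = -6 - (-4) = -2

Therefore det(B) = 1 * (-2) = -2.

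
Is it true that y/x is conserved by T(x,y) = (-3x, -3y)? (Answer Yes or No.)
Yes

Substitute T(x,y) = (-3x, -3y) into the expression and compare with the original.

Original: y/x
After applying T: (-3y)/(-3x) = y/x

This is identical to the original y/x, so the expression is invariant.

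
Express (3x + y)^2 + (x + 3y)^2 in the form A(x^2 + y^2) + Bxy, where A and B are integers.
10(x^2 + y^2) + 12xy

Expanding: (3x + y)^2 = 9x^2 + 6xy + y^2
(x + 3y)^2 = x^2 + 6xy + 9y^2
Sum = (9+1)(x^2+y^2) + 12xy = 10(x^2 + y^2) + 12xy
This is symmetric in x and y.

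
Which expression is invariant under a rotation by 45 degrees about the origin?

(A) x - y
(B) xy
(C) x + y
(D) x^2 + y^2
D

A rotation by 45 degrees sends (x, y) to (sqrt(2)x/2 - sqrt(2)y/2, sqrt(2)x/2 + sqrt(2)y/2).
Substitute the transformed coordinates into each option and compare with the original:
(A) x - y  ->  (sqrt(2)x/2 - sqrt(2)y/2) - (sqrt(2)x/2 + sqrt(2)y/2) = -sqrt(2)y   [differs from x - y: not invariant]
(B) xy  ->  (sqrt(2)x/2 - sqrt(2)y/2)(sqrt(2)x/2 + sqrt(2)y/2) = x^2/2 - y^2/2   [differs from xy: not invariant]
(C) x + y  ->  (sqrt(2)x/2 - sqrt(2)y/2) + (sqrt(2)x/2 + sqrt(2)y/2) = sqrt(2)x   [differs from x + y: not invariant]
(D) x^2 + y^2  ->  (sqrt(2)x/2 - sqrt(2)y/2)^2 + (sqrt(2)x/2 + sqrt(2)y/2)^2 = x^2 + y^2   [equals x^2 + y^2: invariant]

Only option (D), x^2 + y^2, is unchanged by the transformation.
Geometrically, x^2 + y^2 is the squared distance from the origin, which every rotation about the origin preserves.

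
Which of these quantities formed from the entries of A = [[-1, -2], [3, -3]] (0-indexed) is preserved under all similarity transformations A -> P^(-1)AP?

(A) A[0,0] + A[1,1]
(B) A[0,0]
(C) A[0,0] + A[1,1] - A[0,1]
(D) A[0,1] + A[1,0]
A

A[0,0] + A[1,1] is the trace of A. By the cyclic property of the trace, tr(P^(-1)AP) = tr(APP^(-1)) = tr(A), so it is the same for every matrix similar to A.

The other combinations are not similarity invariants. For example, take P = [[1, 2], [0, 1]] (det P = 1), so P^(-1) = [[1, -2], [0, 1]] and
B = P^(-1)AP = [[-7, -10], [3, 3]].
Evaluating each option on A and on B:
(A) A[0,0] + A[1,1]: -4 for A, -4 for B -> unchanged
(B) A[0,0]: -1 for A, -7 for B -> changes
(C) A[0,0] + A[1,1] - A[0,1]: -2 for A, 6 for B -> changes
(D) A[0,1] + A[1,0]: 1 for A, -7 for B -> changes

Only (A) A[0,0] + A[1,1] = -4 survives (and it does so for every P, not just this one), so it is the invariant.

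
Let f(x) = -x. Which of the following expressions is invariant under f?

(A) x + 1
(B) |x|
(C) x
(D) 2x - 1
B

For f(x) = -x:
Applying f replaces x by -x. Since |-x| = |x|, the absolute value is unchanged by f, whereas x -> -x, 2x - 1 -> -2x - 1 and x + 1 -> -x + 1 all change.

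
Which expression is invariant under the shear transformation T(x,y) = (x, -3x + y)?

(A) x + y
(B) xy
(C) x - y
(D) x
D

Under the shear T(x,y) = (x, -3x + y):
Substitute the transformed coordinates into each option and compare with the original:
(A) x + y  ->  (x) + (-3x + y) = -2x + y   [differs from x + y: not invariant]
(B) xy  ->  (x)(-3x + y) = -3x^2 + xy   [differs from xy: not invariant]
(C) x - y  ->  (x) - (-3x + y) = 4x - y   [differs from x - y: not invariant]
(D) x  ->  (x) = x   [equals x: invariant]

Only option (D), x, is unchanged by the transformation.
A vertical shear moves points parallel to the y-axis, so the x-coordinate (and any function of x alone) is unchanged.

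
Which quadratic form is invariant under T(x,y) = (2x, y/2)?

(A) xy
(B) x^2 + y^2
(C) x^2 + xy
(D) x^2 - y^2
A

T multiplies x by 2 and divides y by 2.
Substitute the transformed coordinates into each option and compare with the original:
(A) xy  ->  (2x)(y/2) = xy   [equals xy: invariant]
(B) x^2 + y^2  ->  (2x)^2 + (y/2)^2 = 4x^2 + y^2/4   [differs from x^2 + y^2: not invariant]
(C) x^2 + xy  ->  (2x)^2 + (2x)(y/2) = 4x^2 + xy   [differs from x^2 + xy: not invariant]
(D) x^2 - y^2  ->  (2x)^2 - (y/2)^2 = 4x^2 - y^2/4   [differs from x^2 - y^2: not invariant]

Only option (A), xy, is unchanged by the transformation.
The factors 2 and 1/2 cancel only in the pure product xy.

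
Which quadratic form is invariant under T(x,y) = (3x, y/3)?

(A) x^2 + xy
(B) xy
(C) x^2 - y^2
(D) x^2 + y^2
B

T multiplies x by 3 and divides y by 3.
Substitute the transformed coordinates into each option and compare with the original:
(A) x^2 + xy  ->  (3x)^2 + (3x)(y/3) = 9x^2 + xy   [differs from x^2 + xy: not invariant]
(B) xy  ->  (3x)(y/3) = xy   [equals xy: invariant]
(C) x^2 - y^2  ->  (3x)^2 - (y/3)^2 = 9x^2 - y^2/9   [differs from x^2 - y^2: not invariant]
(D) x^2 + y^2  ->  (3x)^2 + (y/3)^2 = 9x^2 + y^2/9   [differs from x^2 + y^2: not invariant]

Only option (B), xy, is unchanged by the transformation.
The factors 3 and 1/3 cancel only in the pure product xy.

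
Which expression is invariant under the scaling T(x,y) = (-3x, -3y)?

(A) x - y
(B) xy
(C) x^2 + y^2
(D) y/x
D

Under the uniform scaling T(x,y) = (-3x, -3y):
Substitute the transformed coordinates into each option and compare with the original:
(A) x - y  ->  (-3x) - (-3y) = -3x + 3y   [differs from x - y: not invariant]
(B) xy  ->  (-3x)(-3y) = 9xy   [differs from xy: not invariant]
(C) x^2 + y^2  ->  (-3x)^2 + (-3y)^2 = 9x^2 + 9y^2   [differs from x^2 + y^2: not invariant]
(D) y/x  ->  (-3y)/(-3x) = y/x   [equals y/x: invariant]

Only option (D), y/x, is unchanged by the transformation.
The common factor -3 cancels in a ratio of coordinates, while sums, products and sums of squares pick up factors of -3 or 9.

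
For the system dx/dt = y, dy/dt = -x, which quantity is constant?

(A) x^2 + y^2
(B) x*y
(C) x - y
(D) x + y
A

A first integral I satisfies dI/dt = 0 along every solution. Differentiate each option and use the equation of motion:
(A) d/dt[x^2 + y^2] = 2x*dx/dt + 2y*dy/dt = 2x*y + 2y*(-x) = 0
(B) d/dt[x*y] = (dx/dt)y + x(dy/dt) = y^2 - x^2, not identically 0
(C) d/dt[x - y] = y - (-x) = x + y, not identically 0
(D) d/dt[x + y] = y + (-x) = y - x, not identically 0

Only (A) has zero time-derivative. So x^2 + y^2 (the squared radius; trajectories are circles) is the conserved quantity.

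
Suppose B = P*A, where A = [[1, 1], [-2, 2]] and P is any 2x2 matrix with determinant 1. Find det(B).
4

By the multiplicative property of determinants, det(B) = det(P*A) = det(P) * det(A) = det(A),
so the determinant is invariant under multiplication by any determinant-1 matrix; we just need det(A).

det(A) = (1)(2) - (1)(-2) = 2 - (-2) = 4

Therefore det(B) = 1 * 4 = 4.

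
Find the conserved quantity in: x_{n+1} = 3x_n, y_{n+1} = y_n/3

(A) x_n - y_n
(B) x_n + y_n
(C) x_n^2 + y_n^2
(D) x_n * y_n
D

For the recurrence x_{n+1} = 3x_n, y_{n+1} = y_n/3:

x_{n+1} * y_{n+1} = (3x_n) * (y_n/3) = x_n * y_n
The product is conserved.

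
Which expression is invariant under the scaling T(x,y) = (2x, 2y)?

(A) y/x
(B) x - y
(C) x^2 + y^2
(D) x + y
A

Under the uniform scaling T(x,y) = (2x, 2y):
Substitute the transformed coordinates into each option and compare with the original:
(A) y/x  ->  (2y)/(2x) = y/x   [equals y/x: invariant]
(B) x - y  ->  (2x) - (2y) = 2x - 2y   [differs from x - y: not invariant]
(C) x^2 + y^2  ->  (2x)^2 + (2y)^2 = 4x^2 + 4y^2   [differs from x^2 + y^2: not invariant]
(D) x + y  ->  (2x) + (2y) = 2x + 2y   [differs from x + y: not invariant]

Only option (A), y/x, is unchanged by the transformation.
The common factor 2 cancels in a ratio of coordinates, while sums, products and sums of squares pick up factors of 2 or 4.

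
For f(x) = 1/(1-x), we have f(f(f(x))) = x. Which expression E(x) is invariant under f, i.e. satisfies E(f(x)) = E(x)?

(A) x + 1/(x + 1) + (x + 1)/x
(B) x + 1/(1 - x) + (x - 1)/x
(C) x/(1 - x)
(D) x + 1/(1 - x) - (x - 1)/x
B

Replace x by f(x) = 1/(1 - x) in each option and simplify. As a quick numerical cross-check, also compare E(5) with E(f(5)) = E(-1/4).

(A) x + 1/(x + 1) + (x + 1)/x  ->  (1/(1 - x)) + 1/((1/(1 - x)) + 1) + ((1/(1 - x)) + 1)/(1/(1 - x)) = (-x^3 + 6x^2 - 11x + 7)/(x^2 - 3x + 2); check: E(5) = 191/30 but E(-1/4) = -23/12.   [not invariant]
(B) x + 1/(1 - x) + (x - 1)/x  ->  (1/(1 - x)) + 1/(1 - (1/(1 - x))) + ((1/(1 - x)) - 1)/(1/(1 - x)), which simplifies back to x + 1/(1 - x) + (x - 1)/x; check: E(5) = 111/20, E(-1/4) = 111/20.   [invariant]
(C) x/(1 - x)  ->  (1/(1 - x))/(1 - (1/(1 - x))) = -1/x; check: E(5) = -5/4 but E(-1/4) = -1/5.   [not invariant]
(D) x + 1/(1 - x) - (x - 1)/x  ->  (1/(1 - x)) + 1/(1 - (1/(1 - x))) - ((1/(1 - x)) - 1)/(1/(1 - x)) = (x^2(1 - x) - x + (x - 1)^2)/(x(x - 1)); check: E(5) = 79/20 but E(-1/4) = -89/20.   [not invariant]

Only (B) is unchanged. Indeed f(f(x)) = 1/(1 - 1/(1-x)) = (1-x)/(-x) = (x-1)/x, so E(x) = x + f(x) + f(f(x)) is the sum over the whole 3-cycle; applying f just permutes the three terms cyclically (x -> f(x) -> f(f(x)) -> x), leaving the sum unchanged.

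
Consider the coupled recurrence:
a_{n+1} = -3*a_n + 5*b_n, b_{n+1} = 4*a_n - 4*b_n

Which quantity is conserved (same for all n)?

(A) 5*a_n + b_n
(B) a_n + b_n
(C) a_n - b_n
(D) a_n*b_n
B

Replace a_n by a_{n+1} = -3*a_n + 5*b_n and b_n by b_{n+1} = 4*a_n - 4*b_n in each option and simplify:
(A) 5*a_n + b_n  ->  5*(-3*a_n + 5*b_n) + (4*a_n - 4*b_n) = -11*a_n + 21*b_n   [not conserved]
(B) a_n + b_n  ->  (-3*a_n + 5*b_n) + (4*a_n - 4*b_n) = a_n + b_n   [conserved]
(C) a_n - b_n  ->  (-3*a_n + 5*b_n) - (4*a_n - 4*b_n) = -7*a_n + 9*b_n   [not conserved]
(D) a_n*b_n  ->  (-3*a_n + 5*b_n)*(4*a_n - 4*b_n) = -12*a_n^2 + 32*a_n*b_n - 20*b_n^2   [not conserved]

Only (B) a_n + b_n returns to itself after one step, so it is the conserved quantity.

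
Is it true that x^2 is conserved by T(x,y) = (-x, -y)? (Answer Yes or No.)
Yes

Substitute T(x,y) = (-x, -y) into the expression and compare with the original.

Original: x^2
After applying T: (-x)^2 = x^2

This is identical to the original x^2, so the expression is invariant.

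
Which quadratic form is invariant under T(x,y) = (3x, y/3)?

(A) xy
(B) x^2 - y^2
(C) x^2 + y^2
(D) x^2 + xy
A

T multiplies x by 3 and divides y by 3.
Substitute the transformed coordinates into each option and compare with the original:
(A) xy  ->  (3x)(y/3) = xy   [equals xy: invariant]
(B) x^2 - y^2  ->  (3x)^2 - (y/3)^2 = 9x^2 - y^2/9   [differs from x^2 - y^2: not invariant]
(C) x^2 + y^2  ->  (3x)^2 + (y/3)^2 = 9x^2 + y^2/9   [differs from x^2 + y^2: not invariant]
(D) x^2 + xy  ->  (3x)^2 + (3x)(y/3) = 9x^2 + xy   [differs from x^2 + xy: not invariant]

Only option (A), xy, is unchanged by the transformation.
The factors 3 and 1/3 cancel only in the pure product xy.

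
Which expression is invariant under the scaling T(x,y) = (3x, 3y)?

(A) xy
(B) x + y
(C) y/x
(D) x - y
C

Under the uniform scaling T(x,y) = (3x, 3y):
Substitute the transformed coordinates into each option and compare with the original:
(A) xy  ->  (3x)(3y) = 9xy   [differs from xy: not invariant]
(B) x + y  ->  (3x) + (3y) = 3x + 3y   [differs from x + y: not invariant]
(C) y/x  ->  (3y)/(3x) = y/x   [equals y/x: invariant]
(D) x - y  ->  (3x) - (3y) = 3x - 3y   [differs from x - y: not invariant]

Only option (C), y/x, is unchanged by the transformation.
The common factor 3 cancels in a ratio of coordinates, while sums, products and sums of squares pick up factors of 3 or 9.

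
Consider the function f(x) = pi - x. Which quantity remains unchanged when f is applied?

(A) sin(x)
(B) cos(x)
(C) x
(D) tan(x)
A

For f(x) = pi - x:
sin(pi - x) = sin(x), so sine is invariant under this transformation.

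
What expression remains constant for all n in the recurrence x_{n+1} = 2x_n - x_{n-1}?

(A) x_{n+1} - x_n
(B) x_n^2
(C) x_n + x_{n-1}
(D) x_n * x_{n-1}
A

For the recurrence x_{n+1} = 2x_n - x_{n-1}:

If x_{n+1} = 2x_n - x_{n-1}, then:
x_{n+1} - x_n = x_n - x_{n-1}
The first difference is constant throughout the sequence.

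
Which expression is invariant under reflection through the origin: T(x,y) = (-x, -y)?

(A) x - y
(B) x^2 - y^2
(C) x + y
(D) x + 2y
B

The map is reflection through the origin: T(x,y) = (-x, -y).
Substitute the transformed coordinates into each option and compare with the original:
(A) x - y  ->  (-x) - (-y) = -x + y   [differs from x - y: not invariant]
(B) x^2 - y^2  ->  (-x)^2 - (-y)^2 = x^2 - y^2   [equals x^2 - y^2: invariant]
(C) x + y  ->  (-x) + (-y) = -x - y   [differs from x + y: not invariant]
(D) x + 2y  ->  (-x) + 2(-y) = -x - 2y   [differs from x + 2y: not invariant]

Only option (B), x^2 - y^2, is unchanged by the transformation.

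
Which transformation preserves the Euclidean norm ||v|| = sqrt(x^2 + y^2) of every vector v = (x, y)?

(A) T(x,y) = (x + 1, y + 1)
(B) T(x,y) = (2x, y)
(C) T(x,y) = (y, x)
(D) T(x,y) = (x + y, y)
C

A transformation preserves a norm if ||T(v)|| = ||v|| for every v; a single vector where the norm changes rules an option out.

(A) T(x,y) = (x + 1, y + 1): v = (1, 0) has norm sqrt((1)^2 + (0)^2) = 1, but T(v) = (2, 1) has norm sqrt(5) -- not preserved.
(B) T(x,y) = (2x, y): v = (1, 0) has norm sqrt((1)^2 + (0)^2) = 1, but T(v) = (2, 0) has norm 2 -- not preserved.
(C) T(x,y) = (y, x): preserves the norm -- it is an orthogonal map (a rotation/reflection), and (y)^2 + (x)^2 simplifies to x^2 + y^2.
(D) T(x,y) = (x + y, y): v = (0, 1) has norm sqrt((0)^2 + (1)^2) = 1, but T(v) = (1, 1) has norm sqrt(2) -- not preserved.

Therefore the answer is (C).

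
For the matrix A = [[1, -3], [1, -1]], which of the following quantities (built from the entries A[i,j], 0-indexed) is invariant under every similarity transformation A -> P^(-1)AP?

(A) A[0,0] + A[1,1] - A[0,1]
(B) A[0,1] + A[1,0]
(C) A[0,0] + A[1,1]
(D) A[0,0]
C

A[0,0] + A[1,1] is the trace of A. By the cyclic property of the trace, tr(P^(-1)AP) = tr(APP^(-1)) = tr(A), so it is the same for every matrix similar to A.

The other combinations are not similarity invariants. For example, take P = [[2, 1], [1, 1]] (det P = 1), so P^(-1) = [[1, -1], [-1, 2]] and
B = P^(-1)AP = [[-2, -2], [3, 2]].
Evaluating each option on A and on B:
(A) A[0,0] + A[1,1] - A[0,1]: 3 for A, 2 for B -> changes
(B) A[0,1] + A[1,0]: -2 for A, 1 for B -> changes
(C) A[0,0] + A[1,1]: 0 for A, 0 for B -> unchanged
(D) A[0,0]: 1 for A, -2 for B -> changes

Only (C) A[0,0] + A[1,1] = 0 survives (and it does so for every P, not just this one), so it is the invariant.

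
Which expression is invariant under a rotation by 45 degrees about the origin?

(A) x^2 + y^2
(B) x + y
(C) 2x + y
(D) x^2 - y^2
A

A rotation by 45 degrees sends (x, y) to (sqrt(2)x/2 - sqrt(2)y/2, sqrt(2)x/2 + sqrt(2)y/2).
Substitute the transformed coordinates into each option and compare with the original:
(A) x^2 + y^2  ->  (sqrt(2)x/2 - sqrt(2)y/2)^2 + (sqrt(2)x/2 + sqrt(2)y/2)^2 = x^2 + y^2   [equals x^2 + y^2: invariant]
(B) x + y  ->  (sqrt(2)x/2 - sqrt(2)y/2) + (sqrt(2)x/2 + sqrt(2)y/2) = sqrt(2)x   [differs from x + y: not invariant]
(C) 2x + y  ->  2(sqrt(2)x/2 - sqrt(2)y/2) + (sqrt(2)x/2 + sqrt(2)y/2) = 3sqrt(2)x/2 - sqrt(2)y/2   [differs from 2x + y: not invariant]
(D) x^2 - y^2  ->  (sqrt(2)x/2 - sqrt(2)y/2)^2 - (sqrt(2)x/2 + sqrt(2)y/2)^2 = -2xy   [differs from x^2 - y^2: not invariant]

Only option (A), x^2 + y^2, is unchanged by the transformation.
Geometrically, x^2 + y^2 is the squared distance from the origin, which every rotation about the origin preserves.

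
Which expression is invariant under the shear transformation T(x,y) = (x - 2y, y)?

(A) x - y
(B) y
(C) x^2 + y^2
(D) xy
B

Under the shear T(x,y) = (x - 2y, y):
Substitute the transformed coordinates into each option and compare with the original:
(A) x - y  ->  (x - 2y) - (y) = x - 3y   [differs from x - y: not invariant]
(B) y  ->  (y) = y   [equals y: invariant]
(C) x^2 + y^2  ->  (x - 2y)^2 + (y)^2 = x^2 - 4xy + 5y^2   [differs from x^2 + y^2: not invariant]
(D) xy  ->  (x - 2y)(y) = xy - 2y^2   [differs from xy: not invariant]

Only option (B), y, is unchanged by the transformation.
A horizontal shear moves points parallel to the x-axis, so the y-coordinate (and any function of y alone) is unchanged.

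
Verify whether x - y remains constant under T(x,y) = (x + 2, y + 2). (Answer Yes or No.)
Yes

Substitute T(x,y) = (x + 2, y + 2) into the expression and compare with the original.

Original: x - y
After applying T: (x + 2) - (y + 2) = x - y

This is identical to the original x - y, so the expression is invariant.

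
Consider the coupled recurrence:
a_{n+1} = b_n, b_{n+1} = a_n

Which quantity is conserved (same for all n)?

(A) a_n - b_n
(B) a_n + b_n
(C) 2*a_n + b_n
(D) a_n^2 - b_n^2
B

Replace a_n by a_{n+1} = b_n and b_n by b_{n+1} = a_n in each option and simplify:
(A) a_n - b_n  ->  (b_n) - (a_n) = -a_n + b_n   [not conserved]
(B) a_n + b_n  ->  (b_n) + (a_n) = a_n + b_n   [conserved]
(C) 2*a_n + b_n  ->  2*(b_n) + (a_n) = a_n + 2*b_n   [not conserved]
(D) a_n^2 - b_n^2  ->  (b_n)^2 - (a_n)^2 = -a_n^2 + b_n^2   [not conserved]

Only (B) a_n + b_n returns to itself after one step, so it is the conserved quantity.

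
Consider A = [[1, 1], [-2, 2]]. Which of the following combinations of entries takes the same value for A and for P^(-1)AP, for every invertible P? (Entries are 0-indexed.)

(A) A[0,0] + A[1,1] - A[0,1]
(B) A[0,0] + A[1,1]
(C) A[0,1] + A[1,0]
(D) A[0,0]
B

A[0,0] + A[1,1] is the trace of A. By the cyclic property of the trace, tr(P^(-1)AP) = tr(APP^(-1)) = tr(A), so it is the same for every matrix similar to A.

The other combinations are not similarity invariants. For example, take P = [[1, 2], [0, 1]] (det P = 1), so P^(-1) = [[1, -2], [0, 1]] and
B = P^(-1)AP = [[5, 7], [-2, -2]].
Evaluating each option on A and on B:
(A) A[0,0] + A[1,1] - A[0,1]: 2 for A, -4 for B -> changes
(B) A[0,0] + A[1,1]: 3 for A, 3 for B -> unchanged
(C) A[0,1] + A[1,0]: -1 for A, 5 for B -> changes
(D) A[0,0]: 1 for A, 5 for B -> changes

Only (B) A[0,0] + A[1,1] = 3 survives (and it does so for every P, not just this one), so it is the invariant.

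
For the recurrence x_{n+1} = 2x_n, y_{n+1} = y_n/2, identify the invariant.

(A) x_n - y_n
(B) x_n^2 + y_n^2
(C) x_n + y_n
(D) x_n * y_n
D

For the recurrence x_{n+1} = 2x_n, y_{n+1} = y_n/2:

x_{n+1} * y_{n+1} = (2x_n) * (y_n/2) = x_n * y_n
The product is conserved.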